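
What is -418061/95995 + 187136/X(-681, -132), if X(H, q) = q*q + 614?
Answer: 5211568001/865778905 ≈ 6.0195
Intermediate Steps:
X(H, q) = 614 + q**2 (X(H, q) = q**2 + 614 = 614 + q**2)
-418061/95995 + 187136/X(-681, -132) = -418061/95995 + 187136/(614 + (-132)**2) = -418061*1/95995 + 187136/(614 + 17424) = -418061/95995 + 187136/18038 = -418061/95995 + 187136*(1/18038) = -418061/95995 + 93568/9019 = 5211568001/865778905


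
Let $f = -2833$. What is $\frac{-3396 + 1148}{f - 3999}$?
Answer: $\frac{281}{854} \approx 0.32904$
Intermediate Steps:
$\frac{-3396 + 1148}{f - 3999} = \frac{-3396 + 1148}{-2833 - 3999} = - \frac{2248}{-6832} = \left(-2248\right) \left(- \frac{1}{6832}\right) = \frac{281}{854}$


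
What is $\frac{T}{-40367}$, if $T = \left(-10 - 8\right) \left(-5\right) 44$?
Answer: $- \frac{3960}{40367} \approx -0.0981$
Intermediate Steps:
$T = 3960$ ($T = \left(-18\right) \left(-5\right) 44 = 90 \cdot 44 = 3960$)
$\frac{T}{-40367} = \frac{3960}{-40367} = 3960 \left(- \frac{1}{40367}\right) = - \frac{3960}{40367}$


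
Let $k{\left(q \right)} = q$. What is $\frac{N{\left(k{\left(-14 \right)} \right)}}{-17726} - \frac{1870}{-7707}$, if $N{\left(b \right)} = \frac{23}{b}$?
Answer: $\frac{66320563}{273228564} \approx 0.24273$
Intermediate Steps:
$\frac{N{\left(k{\left(-14 \right)} \right)}}{-17726} - \frac{1870}{-7707} = \frac{23 \frac{1}{-14}}{-17726} - \frac{1870}{-7707} = 23 \left(- \frac{1}{14}\right) \left(- \frac{1}{17726}\right) - - \frac{1870}{7707} = \left(- \frac{23}{14}\right) \left(- \frac{1}{17726}\right) + \frac{1870}{7707} = \frac{23}{248164} + \frac{1870}{7707} = \frac{66320563}{273228564}$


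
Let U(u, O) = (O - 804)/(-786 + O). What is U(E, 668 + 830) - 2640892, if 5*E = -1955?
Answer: -940157205/356 ≈ -2.6409e+6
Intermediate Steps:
E = -391 (E = (1/5)*(-1955) = -391)
U(u, O) = (-804 + O)/(-786 + O)
U(E, 668 + 830) - 2640892 = (-804 + (668 + 830))/(-786 + (668 + 830)) - 2640892 = (-804 + 1498)/(-786 + 1498) - 2640892 = 694/712 - 2640892 = (1/712)*694 - 2640892 = 347/356 - 2640892 = -940157205/356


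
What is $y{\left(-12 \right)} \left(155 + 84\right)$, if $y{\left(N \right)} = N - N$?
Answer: $0$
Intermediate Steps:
$y{\left(N \right)} = 0$
$y{\left(-12 \right)} \left(155 + 84\right) = 0 \left(155 + 84\right) = 0 \cdot 239 = 0$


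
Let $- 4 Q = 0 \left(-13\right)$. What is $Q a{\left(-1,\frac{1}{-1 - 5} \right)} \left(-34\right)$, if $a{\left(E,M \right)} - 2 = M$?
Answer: $0$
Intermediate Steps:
$Q = 0$ ($Q = - \frac{0 \left(-13\right)}{4} = \left(- \frac{1}{4}\right) 0 = 0$)
$a{\left(E,M \right)} = 2 + M$
$Q a{\left(-1,\frac{1}{-1 - 5} \right)} \left(-34\right) = 0 \left(2 + \frac{1}{-1 - 5}\right) \left(-34\right) = 0 \left(2 + \frac{1}{-6}\right) \left(-34\right) = 0 \left(2 - \frac{1}{6}\right) \left(-34\right) = 0 \cdot \frac{11}{6} \left(-34\right) = 0 \left(-34\right) = 0$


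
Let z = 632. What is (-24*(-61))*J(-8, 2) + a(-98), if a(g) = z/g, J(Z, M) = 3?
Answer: 214892/49 ≈ 4385.5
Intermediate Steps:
a(g) = 632/g
(-24*(-61))*J(-8, 2) + a(-98) = -24*(-61)*3 + 632/(-98) = 1464*3 + 632*(-1/98) = 4392 - 316/49 = 214892/49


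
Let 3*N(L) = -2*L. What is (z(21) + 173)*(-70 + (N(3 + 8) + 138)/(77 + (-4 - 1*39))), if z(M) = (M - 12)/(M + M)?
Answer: -584425/51 ≈ -11459.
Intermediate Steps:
N(L) = -2*L/3 (N(L) = (-2*L)/3 = -2*L/3)
z(M) = (-12 + M)/(2*M) (z(M) = (-12 + M)/((2*M)) = (-12 + M)*(1/(2*M)) = (-12 + M)/(2*M))
(z(21) + 173)*(-70 + (N(3 + 8) + 138)/(77 + (-4 - 1*39))) = ((½)*(-12 + 21)/21 + 173)*(-70 + (-2*(3 + 8)/3 + 138)/(77 + (-4 - 1*39))) = ((½)*(1/21)*9 + 173)*(-70 + (-⅔*11 + 138)/(77 + (-4 - 39))) = (3/14 + 173)*(-70 + (-22/3 + 138)/(77 - 43)) = 2425*(-70 + (392/3)/34)/14 = 2425*(-70 + (392/3)*(1/34))/14 = 2425*(-70 + 196/51)/14 = (2425/14)*(-3374/51) = -584425/51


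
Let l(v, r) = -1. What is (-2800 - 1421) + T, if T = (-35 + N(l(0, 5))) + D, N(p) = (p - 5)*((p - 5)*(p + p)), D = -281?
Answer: -4609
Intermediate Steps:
N(p) = 2*p*(-5 + p)² (N(p) = (-5 + p)*((-5 + p)*(2*p)) = (-5 + p)*(2*p*(-5 + p)) = 2*p*(-5 + p)²)
T = -388 (T = (-35 + 2*(-1)*(-5 - 1)²) - 281 = (-35 + 2*(-1)*(-6)²) - 281 = (-35 + 2*(-1)*36) - 281 = (-35 - 72) - 281 = -107 - 281 = -388)
(-2800 - 1421) + T = (-2800 - 1421) - 388 = -4221 - 388 = -4609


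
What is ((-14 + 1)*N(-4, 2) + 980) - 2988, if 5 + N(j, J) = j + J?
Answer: -1917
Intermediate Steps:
N(j, J) = -5 + J + j (N(j, J) = -5 + (j + J) = -5 + (J + j) = -5 + J + j)
((-14 + 1)*N(-4, 2) + 980) - 2988 = ((-14 + 1)*(-5 + 2 - 4) + 980) - 2988 = (-13*(-7) + 980) - 2988 = (91 + 980) - 2988 = 1071 - 2988 = -1917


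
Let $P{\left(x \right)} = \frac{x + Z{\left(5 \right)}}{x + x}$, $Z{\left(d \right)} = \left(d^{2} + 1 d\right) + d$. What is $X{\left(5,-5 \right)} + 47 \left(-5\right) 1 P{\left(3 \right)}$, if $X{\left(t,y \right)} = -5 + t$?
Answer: $- \frac{4465}{3} \approx -1488.3$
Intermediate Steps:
$Z{\left(d \right)} = d^{2} + 2 d$ ($Z{\left(d \right)} = \left(d^{2} + d\right) + d = \left(d + d^{2}\right) + d = d^{2} + 2 d$)
$P{\left(x \right)} = \frac{35 + x}{2 x}$ ($P{\left(x \right)} = \frac{x + 5 \left(2 + 5\right)}{x + x} = \frac{x + 5 \cdot 7}{2 x} = \left(x + 35\right) \frac{1}{2 x} = \left(35 + x\right) \frac{1}{2 x} = \frac{35 + x}{2 x}$)
$X{\left(5,-5 \right)} + 47 \left(-5\right) 1 P{\left(3 \right)} = \left(-5 + 5\right) + 47 \left(-5\right) 1 \frac{35 + 3}{2 \cdot 3} = 0 + 47 \left(- 5 \cdot \frac{1}{2} \cdot \frac{1}{3} \cdot 38\right) = 0 + 47 \left(\left(-5\right) \frac{19}{3}\right) = 0 + 47 \left(- \frac{95}{3}\right) = 0 - \frac{4465}{3} = - \frac{4465}{3}$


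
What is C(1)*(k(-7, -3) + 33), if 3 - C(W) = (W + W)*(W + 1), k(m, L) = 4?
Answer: -37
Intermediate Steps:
C(W) = 3 - 2*W*(1 + W) (C(W) = 3 - (W + W)*(W + 1) = 3 - 2*W*(1 + W))
C(1)*(k(-7, -3) + 33) = (3 - 2*1 - 2*1²)*(4 + 33) = (3 - 2 - 2*1)*37 = (3 - 2 - 2)*37 = -1*37 = -37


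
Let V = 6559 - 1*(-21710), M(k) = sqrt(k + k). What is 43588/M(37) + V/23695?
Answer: 28269/23695 + 21794*sqrt(74)/37 ≈ 5068.2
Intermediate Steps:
M(k) = sqrt(2)*sqrt(k) (M(k) = sqrt(2*k) = sqrt(2)*sqrt(k))
V = 28269 (V = 6559 + 21710 = 28269)
43588/M(37) + V/23695 = 43588/((sqrt(2)*sqrt(37))) + 28269/23695 = 43588/(sqrt(74)) + 28269*(1/23695) = 43588*(sqrt(74)/74) + 28269/23695 = 21794*sqrt(74)/37 + 28269/23695 = 28269/23695 + 21794*sqrt(74)/37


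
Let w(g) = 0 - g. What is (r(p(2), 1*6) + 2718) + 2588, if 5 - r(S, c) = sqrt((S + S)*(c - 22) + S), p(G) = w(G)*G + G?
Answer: 5311 - sqrt(62) ≈ 5303.1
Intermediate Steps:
w(g) = -g
p(G) = G - G**2 (p(G) = (-G)*G + G = -G**2 + G = G - G**2)
r(S, c) = 5 - sqrt(S + 2*S*(-22 + c)) (r(S, c) = 5 - sqrt((S + S)*(c - 22) + S) = 5 - sqrt((2*S)*(-22 + c) + S) = 5 - sqrt(2*S*(-22 + c) + S) = 5 - sqrt(S + 2*S*(-22 + c)))
(r(p(2), 1*6) + 2718) + 2588 = ((5 - sqrt((2*(1 - 1*2))*(-43 + 2*(1*6)))) + 2718) + 2588 = ((5 - sqrt((2*(1 - 2))*(-43 + 2*6))) + 2718) + 2588 = ((5 - sqrt((2*(-1))*(-43 + 12))) + 2718) + 2588 = ((5 - sqrt(-2*(-31))) + 2718) + 2588 = ((5 - sqrt(62)) + 2718) + 2588 = (2723 - sqrt(62)) + 2588 = 5311 - sqrt(62)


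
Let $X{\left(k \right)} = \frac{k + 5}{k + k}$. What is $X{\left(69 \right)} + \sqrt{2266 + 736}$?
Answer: $\frac{37}{69} + \sqrt{3002} \approx 55.327$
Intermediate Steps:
$X{\left(k \right)} = \frac{5 + k}{2 k}$
$X{\left(69 \right)} + \sqrt{2266 + 736} = \frac{5 + 69}{2 \cdot 69} + \sqrt{2266 + 736} = \frac{1}{2} \cdot \frac{1}{69} \cdot 74 + \sqrt{3002} = \frac{37}{69} + \sqrt{3002}$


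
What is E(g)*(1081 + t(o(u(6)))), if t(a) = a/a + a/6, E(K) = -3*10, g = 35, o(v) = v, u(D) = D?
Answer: -32490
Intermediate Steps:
E(K) = -30
t(a) = 1 + a/6 (t(a) = 1 + a*(⅙) = 1 + a/6)
E(g)*(1081 + t(o(u(6)))) = -30*(1081 + (1 + (⅙)*6)) = -30*(1081 + (1 + 1)) = -30*(1081 + 2) = -30*1083 = -32490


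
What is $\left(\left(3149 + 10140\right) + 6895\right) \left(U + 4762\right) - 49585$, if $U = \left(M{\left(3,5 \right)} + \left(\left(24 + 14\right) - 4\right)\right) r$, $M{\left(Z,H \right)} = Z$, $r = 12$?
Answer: $105028319$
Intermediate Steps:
$U = 444$ ($U = \left(3 + \left(\left(24 + 14\right) - 4\right)\right) 12 = \left(3 + \left(38 - 4\right)\right) 12 = \left(3 + 34\right) 12 = 37 \cdot 12 = 444$)
$\left(\left(3149 + 10140\right) + 6895\right) \left(U + 4762\right) - 49585 = \left(\left(3149 + 10140\right) + 6895\right) \left(444 + 4762\right) - 49585 = \left(13289 + 6895\right) 5206 - 49585 = 20184 \cdot 5206 - 49585 = 105077904 - 49585 = 105028319$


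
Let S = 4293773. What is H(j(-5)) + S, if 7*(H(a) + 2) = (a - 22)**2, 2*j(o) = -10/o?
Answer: 4293834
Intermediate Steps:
j(o) = -5/o (j(o) = (-10/o)/2 = -5/o)
H(a) = -2 + (-22 + a)**2/7 (H(a) = -2 + (a - 22)**2/7 = -2 + (-22 + a)**2/7)
H(j(-5)) + S = (-2 + (-22 - 5/(-5))**2/7) + 4293773 = (-2 + (-22 - 5*(-1/5))**2/7) + 4293773 = (-2 + (-22 + 1)**2/7) + 4293773 = (-2 + (1/7)*(-21)**2) + 4293773 = (-2 + (1/7)*441) + 4293773 = (-2 + 63) + 4293773 = 61 + 4293773 = 4293834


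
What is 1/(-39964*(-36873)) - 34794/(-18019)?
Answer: 51272179968187/26552664554868 ≈ 1.9310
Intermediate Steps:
1/(-39964*(-36873)) - 34794/(-18019) = -1/39964*(-1/36873) - 34794*(-1/18019) = 1/1473592572 + 34794/18019 = 51272179968187/26552664554868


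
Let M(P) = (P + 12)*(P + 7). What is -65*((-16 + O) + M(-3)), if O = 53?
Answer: -4745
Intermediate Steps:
M(P) = (7 + P)*(12 + P) (M(P) = (12 + P)*(7 + P) = (7 + P)*(12 + P))
-65*((-16 + O) + M(-3)) = -65*((-16 + 53) + (84 + (-3)**2 + 19*(-3))) = -65*(37 + (84 + 9 - 57)) = -65*(37 + 36) = -65*73 = -4745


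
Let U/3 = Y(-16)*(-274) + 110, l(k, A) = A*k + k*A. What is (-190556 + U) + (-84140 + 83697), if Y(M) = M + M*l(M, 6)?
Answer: -2702701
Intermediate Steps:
l(k, A) = 2*A*k (l(k, A) = A*k + A*k = 2*A*k)
Y(M) = M + 12*M**2 (Y(M) = M + M*(2*6*M) = M + M*(12*M) = M + 12*M**2)
U = -2511702 (U = 3*(-16*(1 + 12*(-16))*(-274) + 110) = 3*(-16*(1 - 192)*(-274) + 110) = 3*(-16*(-191)*(-274) + 110) = 3*(3056*(-274) + 110) = 3*(-837344 + 110) = 3*(-837234) = -2511702)
(-190556 + U) + (-84140 + 83697) = (-190556 - 2511702) + (-84140 + 83697) = -2702258 - 443 = -2702701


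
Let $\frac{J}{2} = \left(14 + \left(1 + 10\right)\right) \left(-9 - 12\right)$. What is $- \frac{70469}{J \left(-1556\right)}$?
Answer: $- \frac{10067}{233400} \approx -0.043132$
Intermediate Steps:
$J = -1050$ ($J = 2 \left(14 + \left(1 + 10\right)\right) \left(-9 - 12\right) = 2 \left(14 + 11\right) \left(-21\right) = 2 \cdot 25 \left(-21\right) = 2 \left(-525\right) = -1050$)
$- \frac{70469}{J \left(-1556\right)} = - \frac{70469}{\left(-1050\right) \left(-1556\right)} = - \frac{70469}{1633800} = \left(-70469\right) \frac{1}{1633800} = - \frac{10067}{233400}$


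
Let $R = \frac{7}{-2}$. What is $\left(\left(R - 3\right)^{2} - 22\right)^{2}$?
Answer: $\frac{6561}{16} \approx 410.06$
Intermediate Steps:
$R = - \frac{7}{2}$ ($R = 7 \left(- \frac{1}{2}\right) = - \frac{7}{2} \approx -3.5$)
$\left(\left(R - 3\right)^{2} - 22\right)^{2} = \left(\left(- \frac{7}{2} - 3\right)^{2} - 22\right)^{2} = \left(\left(- \frac{13}{2}\right)^{2} - 22\right)^{2} = \left(\frac{169}{4} - 22\right)^{2} = \left(\frac{81}{4}\right)^{2} = \frac{6561}{16}$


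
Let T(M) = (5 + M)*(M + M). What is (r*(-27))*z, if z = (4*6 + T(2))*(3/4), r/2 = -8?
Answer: 16848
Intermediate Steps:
r = -16 (r = 2*(-8) = -16)
T(M) = 2*M*(5 + M) (T(M) = (5 + M)*(2*M) = 2*M*(5 + M))
z = 39 (z = (4*6 + 2*2*(5 + 2))*(3/4) = (24 + 2*2*7)*(3*(¼)) = (24 + 28)*(¾) = 52*(¾) = 39)
(r*(-27))*z = -16*(-27)*39 = 432*39 = 16848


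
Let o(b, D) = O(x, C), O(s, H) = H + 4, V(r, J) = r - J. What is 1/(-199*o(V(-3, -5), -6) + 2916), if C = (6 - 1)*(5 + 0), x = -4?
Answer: -1/2855 ≈ -0.00035026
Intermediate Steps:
C = 25 (C = 5*5 = 25)
O(s, H) = 4 + H
o(b, D) = 29 (o(b, D) = 4 + 25 = 29)
1/(-199*o(V(-3, -5), -6) + 2916) = 1/(-199*29 + 2916) = 1/(-5771 + 2916) = 1/(-2855) = -1/2855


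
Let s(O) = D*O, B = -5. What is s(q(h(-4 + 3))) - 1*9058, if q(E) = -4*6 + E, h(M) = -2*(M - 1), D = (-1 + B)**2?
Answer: -9778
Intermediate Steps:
D = 36 (D = (-1 - 5)**2 = (-6)**2 = 36)
h(M) = 2 - 2*M (h(M) = -2*(-1 + M) = 2 - 2*M)
q(E) = -24 + E
s(O) = 36*O
s(q(h(-4 + 3))) - 1*9058 = 36*(-24 + (2 - 2*(-4 + 3))) - 1*9058 = 36*(-24 + (2 - 2*(-1))) - 9058 = 36*(-24 + (2 + 2)) - 9058 = 36*(-24 + 4) - 9058 = 36*(-20) - 9058 = -720 - 9058 = -9778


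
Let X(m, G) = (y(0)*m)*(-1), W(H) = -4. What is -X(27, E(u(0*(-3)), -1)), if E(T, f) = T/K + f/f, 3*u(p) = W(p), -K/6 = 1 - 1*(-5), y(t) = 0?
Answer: 0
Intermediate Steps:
K = -36 (K = -6*(1 - 1*(-5)) = -6*(1 + 5) = -6*6 = -36)
u(p) = -4/3 (u(p) = (⅓)*(-4) = -4/3)
E(T, f) = 1 - T/36 (E(T, f) = T/(-36) + f/f = T*(-1/36) + 1 = -T/36 + 1 = 1 - T/36)
X(m, G) = 0 (X(m, G) = (0*m)*(-1) = 0*(-1) = 0)
-X(27, E(u(0*(-3)), -1)) = -1*0 = 0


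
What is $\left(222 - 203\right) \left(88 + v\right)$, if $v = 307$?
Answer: $7505$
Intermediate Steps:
$\left(222 - 203\right) \left(88 + v\right) = \left(222 - 203\right) \left(88 + 307\right) = 19 \cdot 395 = 7505$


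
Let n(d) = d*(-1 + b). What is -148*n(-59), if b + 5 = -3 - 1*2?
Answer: -96052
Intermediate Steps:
b = -10 (b = -5 + (-3 - 1*2) = -5 + (-3 - 2) = -5 - 5 = -10)
n(d) = -11*d (n(d) = d*(-1 - 10) = d*(-11) = -11*d)
-148*n(-59) = -(-1628)*(-59) = -148*649 = -96052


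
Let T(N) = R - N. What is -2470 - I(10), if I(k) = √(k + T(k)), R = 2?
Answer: -2470 - √2 ≈ -2471.4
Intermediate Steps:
T(N) = 2 - N
I(k) = √2 (I(k) = √(k + (2 - k)) = √2)
-2470 - I(10) = -2470 - √2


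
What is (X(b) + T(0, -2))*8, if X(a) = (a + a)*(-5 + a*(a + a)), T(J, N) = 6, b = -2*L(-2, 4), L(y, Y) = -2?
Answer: 1776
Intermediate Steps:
b = 4 (b = -2*(-2) = 4)
X(a) = 2*a*(-5 + 2*a²) (X(a) = (2*a)*(-5 + a*(2*a)) = (2*a)*(-5 + 2*a²) = 2*a*(-5 + 2*a²))
(X(b) + T(0, -2))*8 = ((-10*4 + 4*4³) + 6)*8 = ((-40 + 4*64) + 6)*8 = ((-40 + 256) + 6)*8 = (216 + 6)*8 = 222*8 = 1776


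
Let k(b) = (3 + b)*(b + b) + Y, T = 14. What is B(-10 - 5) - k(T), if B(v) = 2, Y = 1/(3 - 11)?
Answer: -3791/8 ≈ -473.88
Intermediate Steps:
Y = -⅛ (Y = 1/(-8) = -⅛ ≈ -0.12500)
k(b) = -⅛ + 2*b*(3 + b) (k(b) = (3 + b)*(b + b) - ⅛ = (3 + b)*(2*b) - ⅛ = 2*b*(3 + b) - ⅛ = -⅛ + 2*b*(3 + b))
B(-10 - 5) - k(T) = 2 - (-⅛ + 2*14² + 6*14) = 2 - (-⅛ + 2*196 + 84) = 2 - (-⅛ + 392 + 84) = 2 - 1*3807/8 = 2 - 3807/8 = -3791/8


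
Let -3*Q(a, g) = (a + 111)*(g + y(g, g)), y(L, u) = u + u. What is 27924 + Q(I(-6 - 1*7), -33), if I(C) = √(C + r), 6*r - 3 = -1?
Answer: 31587 + 11*I*√114 ≈ 31587.0 + 117.45*I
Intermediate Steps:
r = ⅓ (r = ½ + (⅙)*(-1) = ½ - ⅙ = ⅓ ≈ 0.33333)
y(L, u) = 2*u
I(C) = √(⅓ + C) (I(C) = √(C + ⅓) = √(⅓ + C))
Q(a, g) = -g*(111 + a) (Q(a, g) = -(a + 111)*(g + 2*g)/3 = -(111 + a)*3*g/3 = -g*(111 + a))
27924 + Q(I(-6 - 1*7), -33) = 27924 - 33*(-111 - √(3 + 9*(-6 - 1*7))/3) = 27924 - 33*(-111 - √(3 + 9*(-6 - 7))/3) = 27924 - 33*(-111 - √(3 + 9*(-13))/3) = 27924 - 33*(-111 - √(3 - 117)/3) = 27924 - 33*(-111 - √(-114)/3) = 27924 - 33*(-111 - I*√114/3) = 27924 + (3663 + 11*I*√114) = 31587 + 11*I*√114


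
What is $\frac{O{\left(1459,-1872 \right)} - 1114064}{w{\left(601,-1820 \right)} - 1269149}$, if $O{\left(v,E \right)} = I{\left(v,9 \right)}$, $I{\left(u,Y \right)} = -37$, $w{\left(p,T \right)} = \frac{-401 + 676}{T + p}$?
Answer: $\frac{1358089119}{1547092906} \approx 0.87783$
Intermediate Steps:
$w{\left(p,T \right)} = \frac{275}{T + p}$
$O{\left(v,E \right)} = -37$
$\frac{O{\left(1459,-1872 \right)} - 1114064}{w{\left(601,-1820 \right)} - 1269149} = \frac{-37 - 1114064}{\frac{275}{-1820 + 601} - 1269149} = - \frac{1114101}{\frac{275}{-1219} - 1269149} = - \frac{1114101}{275 \left(- \frac{1}{1219}\right) - 1269149} = - \frac{1114101}{- \frac{275}{1219} - 1269149} = - \frac{1114101}{- \frac{1547092906}{1219}} = \left(-1114101\right) \left(- \frac{1219}{1547092906}\right) = \frac{1358089119}{1547092906}$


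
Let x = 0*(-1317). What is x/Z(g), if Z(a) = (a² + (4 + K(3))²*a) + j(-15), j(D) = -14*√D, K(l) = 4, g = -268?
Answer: 0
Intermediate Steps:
x = 0
Z(a) = a² + 64*a - 14*I*√15 (Z(a) = (a² + (4 + 4)²*a) - 14*I*√15 = (a² + 8²*a) - 14*I*√15 = (a² + 64*a) - 14*I*√15 = a² + 64*a - 14*I*√15)
x/Z(g) = 0/((-268)² + 64*(-268) - 14*I*√15) = 0/(71824 - 17152 - 14*I*√15) = 0/(54672 - 14*I*√15) = 0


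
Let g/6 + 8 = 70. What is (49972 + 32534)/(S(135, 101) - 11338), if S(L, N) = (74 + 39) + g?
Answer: -82506/10853 ≈ -7.6021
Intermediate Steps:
g = 372 (g = -48 + 6*70 = -48 + 420 = 372)
S(L, N) = 485 (S(L, N) = (74 + 39) + 372 = 113 + 372 = 485)
(49972 + 32534)/(S(135, 101) - 11338) = (49972 + 32534)/(485 - 11338) = 82506/(-10853) = 82506*(-1/10853) = -82506/10853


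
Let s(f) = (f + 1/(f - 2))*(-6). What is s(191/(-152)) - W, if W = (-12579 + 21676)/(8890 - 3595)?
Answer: 2261667/295108 ≈ 7.6639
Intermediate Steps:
W = 9097/5295 ≈ 1.7180
s(f) = -6*f - 6/(-2 + f) (s(f) = (f + 1/(-2 + f))*(-6) = -6*f - 6/(-2 + f))
s(191/(-152)) - W = 6*(-1 - (191/(-152))² + 2*(191/(-152)))/(-2 + 191/(-152)) - 1*9097/5295 = 6*(-1 - (191*(-1/152))² + 2*(191*(-1/152)))/(-2 + 191*(-1/152)) - 9097/5295 = 6*(-1 - (-191/152)² + 2*(-191/152))/(-2 - 191/152) - 9097/5295 = 6*(-1 - 1*36481/23104 - 191/76)/(-495/152) - 9097/5295 = 6*(-152/495)*(-1 - 36481/23104 - 191/76) - 9097/5295 = 6*(-152/495)*(-117649/23104) - 9097/5295 = 117649/12540 - 9097/5295 = 2261667/295108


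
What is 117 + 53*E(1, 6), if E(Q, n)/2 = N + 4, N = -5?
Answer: 11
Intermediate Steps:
E(Q, n) = -2 (E(Q, n) = 2*(-5 + 4) = 2*(-1) = -2)
117 + 53*E(1, 6) = 117 + 53*(-2) = 117 - 106 = 11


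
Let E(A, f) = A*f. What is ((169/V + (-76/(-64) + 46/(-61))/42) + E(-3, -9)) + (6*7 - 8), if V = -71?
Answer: 56879579/970144 ≈ 58.630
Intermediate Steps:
((169/V + (-76/(-64) + 46/(-61))/42) + E(-3, -9)) + (6*7 - 8) = ((169/(-71) + (-76/(-64) + 46/(-61))/42) - 3*(-9)) + (6*7 - 8) = ((169*(-1/71) + (-76*(-1/64) + 46*(-1/61))*(1/42)) + 27) + (42 - 8) = ((-169/71 + (19/16 - 46/61)*(1/42)) + 27) + 34 = ((-169/71 + (423/976)*(1/42)) + 27) + 34 = ((-169/71 + 141/13664) + 27) + 34 = (-2299205/970144 + 27) + 34 = 23894683/970144 + 34 = 56879579/970144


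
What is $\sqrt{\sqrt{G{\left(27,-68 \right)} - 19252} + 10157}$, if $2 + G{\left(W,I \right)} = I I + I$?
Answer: $\sqrt{10157 + i \sqrt{14698}} \approx 100.78 + 0.6015 i$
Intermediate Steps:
$G{\left(W,I \right)} = -2 + I + I^{2}$ ($G{\left(W,I \right)} = -2 + \left(I I + I\right) = -2 + \left(I^{2} + I\right) = -2 + \left(I + I^{2}\right) = -2 + I + I^{2}$)
$\sqrt{\sqrt{G{\left(27,-68 \right)} - 19252} + 10157} = \sqrt{\sqrt{\left(-2 - 68 + \left(-68\right)^{2}\right) - 19252} + 10157} = \sqrt{\sqrt{\left(-2 - 68 + 4624\right) - 19252} + 10157} = \sqrt{\sqrt{4554 - 19252} + 10157} = \sqrt{\sqrt{-14698} + 10157} = \sqrt{i \sqrt{14698} + 10157} = \sqrt{10157 + i \sqrt{14698}}$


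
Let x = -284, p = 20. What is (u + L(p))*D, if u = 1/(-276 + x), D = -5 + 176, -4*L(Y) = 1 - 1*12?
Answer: 263169/560 ≈ 469.94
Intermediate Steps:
L(Y) = 11/4 (L(Y) = -(1 - 1*12)/4 = -(1 - 12)/4 = -¼*(-11) = 11/4)
D = 171
u = -1/560 (u = 1/(-276 - 284) = 1/(-560) = -1/560 ≈ -0.0017857)
(u + L(p))*D = (-1/560 + 11/4)*171 = (1539/560)*171 = 263169/560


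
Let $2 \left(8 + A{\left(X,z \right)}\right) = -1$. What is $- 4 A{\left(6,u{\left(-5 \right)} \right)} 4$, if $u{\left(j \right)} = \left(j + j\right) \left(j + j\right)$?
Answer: $136$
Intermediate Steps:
$u{\left(j \right)} = 4 j^{2}$ ($u{\left(j \right)} = 2 j 2 j = 4 j^{2}$)
$A{\left(X,z \right)} = - \frac{17}{2}$ ($A{\left(X,z \right)} = -8 + \frac{1}{2} \left(-1\right) = -8 - \frac{1}{2} = - \frac{17}{2}$)
$- 4 A{\left(6,u{\left(-5 \right)} \right)} 4 = \left(-4\right) \left(- \frac{17}{2}\right) 4 = 34 \cdot 4 = 136$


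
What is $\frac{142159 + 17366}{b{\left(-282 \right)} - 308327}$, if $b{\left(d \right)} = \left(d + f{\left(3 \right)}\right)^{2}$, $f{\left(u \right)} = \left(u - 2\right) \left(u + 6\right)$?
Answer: $- \frac{159525}{233798} \approx -0.68232$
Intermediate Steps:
$f{\left(u \right)} = \left(-2 + u\right) \left(6 + u\right)$
$b{\left(d \right)} = \left(9 + d\right)^{2}$ ($b{\left(d \right)} = \left(d + \left(-12 + 3^{2} + 4 \cdot 3\right)\right)^{2} = \left(d + \left(-12 + 9 + 12\right)\right)^{2} = \left(d + 9\right)^{2} = \left(9 + d\right)^{2}$)
$\frac{142159 + 17366}{b{\left(-282 \right)} - 308327} = \frac{142159 + 17366}{\left(9 - 282\right)^{2} - 308327} = \frac{159525}{\left(-273\right)^{2} - 308327} = \frac{159525}{74529 - 308327} = \frac{159525}{-233798} = 159525 \left(- \frac{1}{233798}\right) = - \frac{159525}{233798}$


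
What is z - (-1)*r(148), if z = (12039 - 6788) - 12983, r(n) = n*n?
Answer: 14172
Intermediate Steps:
r(n) = n**2
z = -7732 (z = 5251 - 12983 = -7732)
z - (-1)*r(148) = -7732 - (-1)*148**2 = -7732 - (-1)*21904 = -7732 - 1*(-21904) = -7732 + 21904 = 14172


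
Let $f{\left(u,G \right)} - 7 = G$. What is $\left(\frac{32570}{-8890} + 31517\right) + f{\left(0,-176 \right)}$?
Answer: $\frac{27865115}{889} \approx 31344.0$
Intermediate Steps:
$f{\left(u,G \right)} = 7 + G$
$\left(\frac{32570}{-8890} + 31517\right) + f{\left(0,-176 \right)} = \left(\frac{32570}{-8890} + 31517\right) + \left(7 - 176\right) = \left(32570 \left(- \frac{1}{8890}\right) + 31517\right) - 169 = \left(- \frac{3257}{889} + 31517\right) - 169 = \frac{28015356}{889} - 169 = \frac{27865115}{889}$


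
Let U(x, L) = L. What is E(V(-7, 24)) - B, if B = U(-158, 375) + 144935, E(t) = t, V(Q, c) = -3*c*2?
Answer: -145454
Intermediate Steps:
V(Q, c) = -6*c
B = 145310 (B = 375 + 144935 = 145310)
E(V(-7, 24)) - B = -6*24 - 1*145310 = -144 - 145310 = -145454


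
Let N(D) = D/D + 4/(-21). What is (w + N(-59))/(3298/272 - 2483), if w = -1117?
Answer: 187520/415107 ≈ 0.45174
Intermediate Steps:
N(D) = 17/21 (N(D) = 1 + 4*(-1/21) = 1 - 4/21 = 17/21)
(w + N(-59))/(3298/272 - 2483) = (-1117 + 17/21)/(3298/272 - 2483) = -23440/(21*(3298*(1/272) - 2483)) = -23440/(21*(97/8 - 2483)) = -23440/(21*(-19767/8)) = -23440/21*(-8/19767) = 187520/415107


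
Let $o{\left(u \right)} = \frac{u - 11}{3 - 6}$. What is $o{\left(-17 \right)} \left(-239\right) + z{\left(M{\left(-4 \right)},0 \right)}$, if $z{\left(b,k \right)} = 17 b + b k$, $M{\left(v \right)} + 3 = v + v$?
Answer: $- \frac{7253}{3} \approx -2417.7$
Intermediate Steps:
$M{\left(v \right)} = -3 + 2 v$ ($M{\left(v \right)} = -3 + \left(v + v\right) = -3 + 2 v$)
$o{\left(u \right)} = \frac{11}{3} - \frac{u}{3}$ ($o{\left(u \right)} = \frac{-11 + u}{-3} = \left(-11 + u\right) \left(- \frac{1}{3}\right) = \frac{11}{3} - \frac{u}{3}$)
$o{\left(-17 \right)} \left(-239\right) + z{\left(M{\left(-4 \right)},0 \right)} = \left(\frac{11}{3} - - \frac{17}{3}\right) \left(-239\right) + \left(-3 + 2 \left(-4\right)\right) \left(17 + 0\right) = \left(\frac{11}{3} + \frac{17}{3}\right) \left(-239\right) + \left(-3 - 8\right) 17 = \frac{28}{3} \left(-239\right) - 187 = - \frac{6692}{3} - 187 = - \frac{7253}{3}$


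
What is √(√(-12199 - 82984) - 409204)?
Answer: √(-409204 + I*√95183) ≈ 0.241 + 639.69*I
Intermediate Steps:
√(√(-12199 - 82984) - 409204) = √(√(-95183) - 409204) = √(I*√95183 - 409204) = √(-409204 + I*√95183)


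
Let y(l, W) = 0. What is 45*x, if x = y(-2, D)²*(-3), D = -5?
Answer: 0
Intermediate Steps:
x = 0 (x = 0²*(-3) = 0*(-3) = 0)
45*x = 45*0 = 0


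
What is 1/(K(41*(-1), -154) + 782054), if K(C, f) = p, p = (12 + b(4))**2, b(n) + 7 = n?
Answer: 1/782135 ≈ 1.2786e-6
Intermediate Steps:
b(n) = -7 + n
p = 81 (p = (12 + (-7 + 4))**2 = (12 - 3)**2 = 9**2 = 81)
K(C, f) = 81
1/(K(41*(-1), -154) + 782054) = 1/(81 + 782054) = 1/782135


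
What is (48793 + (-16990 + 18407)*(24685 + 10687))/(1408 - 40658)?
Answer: -50170917/39250 ≈ -1278.2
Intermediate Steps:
(48793 + (-16990 + 18407)*(24685 + 10687))/(1408 - 40658) = (48793 + 1417*35372)/(-39250) = (48793 + 50122124)*(-1/39250) = 50170917*(-1/39250) = -50170917/39250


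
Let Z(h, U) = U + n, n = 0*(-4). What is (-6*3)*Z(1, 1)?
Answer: -18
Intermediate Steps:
n = 0
Z(h, U) = U (Z(h, U) = U + 0 = U)
(-6*3)*Z(1, 1) = -6*3*1 = -18*1 = -18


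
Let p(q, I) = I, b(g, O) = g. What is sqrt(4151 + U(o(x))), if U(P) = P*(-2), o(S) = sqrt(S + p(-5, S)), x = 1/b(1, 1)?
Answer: sqrt(4151 - 2*sqrt(2)) ≈ 64.406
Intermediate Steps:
x = 1 (x = 1/1 = 1)
o(S) = sqrt(2)*sqrt(S) (o(S) = sqrt(S + S) = sqrt(2*S) = sqrt(2)*sqrt(S))
U(P) = -2*P
sqrt(4151 + U(o(x))) = sqrt(4151 - 2*sqrt(2)*sqrt(1)) = sqrt(4151 - 2*sqrt(2))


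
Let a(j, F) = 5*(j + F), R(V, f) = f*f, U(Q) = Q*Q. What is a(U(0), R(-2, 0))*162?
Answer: 0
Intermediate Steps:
U(Q) = Q²
R(V, f) = f²
a(j, F) = 5*F + 5*j (a(j, F) = 5*(F + j) = 5*F + 5*j)
a(U(0), R(-2, 0))*162 = (5*0² + 5*0²)*162 = (5*0 + 5*0)*162 = (0 + 0)*162 = 0*162 = 0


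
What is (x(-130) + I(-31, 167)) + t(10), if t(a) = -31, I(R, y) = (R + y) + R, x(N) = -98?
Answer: -24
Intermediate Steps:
I(R, y) = y + 2*R
(x(-130) + I(-31, 167)) + t(10) = (-98 + (167 + 2*(-31))) - 31 = (-98 + (167 - 62)) - 31 = (-98 + 105) - 31 = 7 - 31 = -24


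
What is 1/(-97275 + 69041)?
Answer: -1/28234 ≈ -3.5418e-5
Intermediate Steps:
1/(-97275 + 69041) = 1/(-28234) = -1/28234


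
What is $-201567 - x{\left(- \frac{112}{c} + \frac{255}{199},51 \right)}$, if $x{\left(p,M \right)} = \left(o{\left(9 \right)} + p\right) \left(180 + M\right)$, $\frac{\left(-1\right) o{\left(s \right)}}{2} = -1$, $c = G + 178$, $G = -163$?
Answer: $- \frac{199597204}{995} \approx -2.006 \cdot 10^{5}$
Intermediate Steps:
$c = 15$ ($c = -163 + 178 = 15$)
$o{\left(s \right)} = 2$ ($o{\left(s \right)} = \left(-2\right) \left(-1\right) = 2$)
$x{\left(p,M \right)} = \left(2 + p\right) \left(180 + M\right)$
$-201567 - x{\left(- \frac{112}{c} + \frac{255}{199},51 \right)} = -201567 - \left(360 + 2 \cdot 51 + 180 \left(- \frac{112}{15} + \frac{255}{199}\right) + 51 \left(- \frac{112}{15} + \frac{255}{199}\right)\right) = -201567 - \left(360 + 102 + 180 \left(\left(-112\right) \frac{1}{15} + 255 \cdot \frac{1}{199}\right) + 51 \left(\left(-112\right) \frac{1}{15} + 255 \cdot \frac{1}{199}\right)\right) = -201567 - \left(360 + 102 + 180 \left(- \frac{112}{15} + \frac{255}{199}\right) + 51 \left(- \frac{112}{15} + \frac{255}{199}\right)\right) = -201567 - \left(360 + 102 + 180 \left(- \frac{18463}{2985}\right) + 51 \left(- \frac{18463}{2985}\right)\right) = -201567 - \left(360 + 102 - \frac{221556}{199} - \frac{313871}{995}\right) = -201567 - - \frac{961961}{995} = -201567 + \frac{961961}{995} = - \frac{199597204}{995}$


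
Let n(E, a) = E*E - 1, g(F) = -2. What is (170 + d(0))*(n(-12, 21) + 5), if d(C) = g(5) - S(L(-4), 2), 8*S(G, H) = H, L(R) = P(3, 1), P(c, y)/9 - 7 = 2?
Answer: 24827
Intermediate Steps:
P(c, y) = 81 (P(c, y) = 63 + 9*2 = 63 + 18 = 81)
L(R) = 81
S(G, H) = H/8
d(C) = -9/4 (d(C) = -2 - 2/8 = -2 - 1*1/4 = -2 - 1/4 = -9/4)
n(E, a) = -1 + E**2 (n(E, a) = E**2 - 1 = -1 + E**2)
(170 + d(0))*(n(-12, 21) + 5) = (170 - 9/4)*((-1 + (-12)**2) + 5) = 671*((-1 + 144) + 5)/4 = 671*(143 + 5)/4 = (671/4)*148 = 24827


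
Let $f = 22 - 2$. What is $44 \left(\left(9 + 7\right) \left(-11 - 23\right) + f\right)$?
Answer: $-23056$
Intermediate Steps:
$f = 20$
$44 \left(\left(9 + 7\right) \left(-11 - 23\right) + f\right) = 44 \left(\left(9 + 7\right) \left(-11 - 23\right) + 20\right) = 44 \left(16 \left(-34\right) + 20\right) = 44 \left(-544 + 20\right) = 44 \left(-524\right) = -23056$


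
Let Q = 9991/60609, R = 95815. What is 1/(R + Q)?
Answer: 60609/5807261326 ≈ 1.0437e-5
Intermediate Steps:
Q = 9991/60609 (Q = 9991*(1/60609) = 9991/60609 ≈ 0.16484)
1/(R + Q) = 1/(95815 + 9991/60609) = 1/(5807261326/60609) = 60609/5807261326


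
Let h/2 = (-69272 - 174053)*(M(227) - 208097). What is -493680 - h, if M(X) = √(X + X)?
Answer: -101270898730 + 486650*√454 ≈ -1.0126e+11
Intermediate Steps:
M(X) = √2*√X (M(X) = √(2*X) = √2*√X)
h = 101270405050 - 486650*√454 (h = 2*((-69272 - 174053)*(√2*√227 - 208097)) = 2*(-243325*(√454 - 208097)) = 2*(-243325*(-208097 + √454)) = 2*(50635202525 - 243325*√454) = 101270405050 - 486650*√454 ≈ 1.0126e+11)
-493680 - h = -493680 - (101270405050 - 486650*√454) = -493680 + (-101270405050 + 486650*√454) = -101270898730 + 486650*√454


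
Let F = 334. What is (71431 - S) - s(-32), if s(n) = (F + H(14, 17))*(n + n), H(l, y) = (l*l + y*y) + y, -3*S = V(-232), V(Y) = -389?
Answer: 374416/3 ≈ 1.2481e+5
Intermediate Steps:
S = 389/3 (S = -1/3*(-389) = 389/3 ≈ 129.67)
H(l, y) = y + l**2 + y**2 (H(l, y) = (l**2 + y**2) + y = y + l**2 + y**2)
s(n) = 1672*n (s(n) = (334 + (17 + 14**2 + 17**2))*(n + n) = (334 + (17 + 196 + 289))*(2*n) = (334 + 502)*(2*n) = 836*(2*n) = 1672*n)
(71431 - S) - s(-32) = (71431 - 1*389/3) - 1672*(-32) = (71431 - 389/3) - 1*(-53504) = 213904/3 + 53504 = 374416/3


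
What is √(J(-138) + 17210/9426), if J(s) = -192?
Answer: I*√4224219483/4713 ≈ 13.79*I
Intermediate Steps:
√(J(-138) + 17210/9426) = √(-192 + 17210/9426) = √(-192 + 17210*(1/9426)) = √(-192 + 8605/4713) = √(-896291/4713) = I*√4224219483/4713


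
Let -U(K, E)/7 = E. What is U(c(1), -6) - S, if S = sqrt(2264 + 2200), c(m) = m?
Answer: 42 - 12*sqrt(31) ≈ -24.813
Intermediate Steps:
U(K, E) = -7*E
S = 12*sqrt(31) (S = sqrt(4464) = 12*sqrt(31) ≈ 66.813)
U(c(1), -6) - S = -7*(-6) - 12*sqrt(31) = 42 - 12*sqrt(31)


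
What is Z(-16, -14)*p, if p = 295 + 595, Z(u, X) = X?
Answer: -12460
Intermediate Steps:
p = 890
Z(-16, -14)*p = -14*890 = -12460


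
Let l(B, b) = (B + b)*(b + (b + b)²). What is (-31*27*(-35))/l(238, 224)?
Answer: 465/1473472 ≈ 0.00031558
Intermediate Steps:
l(B, b) = (B + b)*(b + 4*b²) (l(B, b) = (B + b)*(b + (2*b)²) = (B + b)*(b + 4*b²))
(-31*27*(-35))/l(238, 224) = (-31*27*(-35))/((224*(238 + 224 + 4*224² + 4*238*224))) = (-837*(-35))/((224*(238 + 224 + 4*50176 + 213248))) = 29295/((224*(238 + 224 + 200704 + 213248))) = 29295/((224*414414)) = 29295/92828736 = 29295*(1/92828736) = 465/1473472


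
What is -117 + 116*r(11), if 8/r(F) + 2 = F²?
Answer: -12995/119 ≈ -109.20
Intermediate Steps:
r(F) = 8/(-2 + F²)
-117 + 116*r(11) = -117 + 116*(8/(-2 + 11²)) = -117 + 116*(8/(-2 + 121)) = -117 + 116*(8/119) = -117 + 928/119 = -12995/119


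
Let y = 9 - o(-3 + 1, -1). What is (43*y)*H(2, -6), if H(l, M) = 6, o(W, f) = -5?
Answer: 3612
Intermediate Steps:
y = 14 (y = 9 - 1*(-5) = 9 + 5 = 14)
(43*y)*H(2, -6) = (43*14)*6 = 602*6 = 3612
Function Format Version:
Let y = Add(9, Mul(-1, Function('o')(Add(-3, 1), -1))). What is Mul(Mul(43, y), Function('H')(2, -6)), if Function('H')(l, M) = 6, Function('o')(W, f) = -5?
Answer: 3612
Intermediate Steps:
y = 14 (y = Add(9, Mul(-1, -5)) = Add(9, 5) = 14)
Mul(Mul(43, y), Function('H')(2, -6)) = Mul(Mul(43, 14), 6) = Mul(602, 6) = 3612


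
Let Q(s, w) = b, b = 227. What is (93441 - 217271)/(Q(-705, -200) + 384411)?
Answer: -61915/192319 ≈ -0.32194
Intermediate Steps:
Q(s, w) = 227
(93441 - 217271)/(Q(-705, -200) + 384411) = (93441 - 217271)/(227 + 384411) = -123830/384638 = -123830*1/384638 = -61915/192319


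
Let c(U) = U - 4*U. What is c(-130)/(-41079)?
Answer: -130/13693 ≈ -0.0094939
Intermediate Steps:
c(U) = -3*U
c(-130)/(-41079) = -3*(-130)/(-41079) = 390*(-1/41079) = -130/13693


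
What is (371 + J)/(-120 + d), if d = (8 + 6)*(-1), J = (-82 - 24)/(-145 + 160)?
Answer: -5459/2010 ≈ -2.7159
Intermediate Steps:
J = -106/15 ≈ -7.0667
d = -14 (d = 14*(-1) = -14)
(371 + J)/(-120 + d) = (371 - 106/15)/(-120 - 14) = (5459/15)/(-134) = (5459/15)*(-1/134) = -5459/2010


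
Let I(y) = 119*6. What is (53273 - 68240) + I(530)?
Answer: -14253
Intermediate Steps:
I(y) = 714
(53273 - 68240) + I(530) = (53273 - 68240) + 714 = -14967 + 714 = -14253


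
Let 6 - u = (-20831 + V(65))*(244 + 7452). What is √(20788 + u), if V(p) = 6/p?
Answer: √4008386490/5 ≈ 12662.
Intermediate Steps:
u = 801573358/5 (u = 6 - (-20831 + 6/65)*(244 + 7452) = 6 - (-20831 + 6*(1/65))*7696 = 6 - (-20831 + 6/65)*7696 = 6 - (-1354009)*7696/65 = 6 - 1*(-801573328/5) = 6 + 801573328/5 = 801573358/5 ≈ 1.6031e+8)
√(20788 + u) = √(20788 + 801573358/5) = √(801677298/5) = √4008386490/5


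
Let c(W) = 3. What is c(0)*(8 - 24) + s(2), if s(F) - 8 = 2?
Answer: -38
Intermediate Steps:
s(F) = 10 (s(F) = 8 + 2 = 10)
c(0)*(8 - 24) + s(2) = 3*(8 - 24) + 10 = 3*(-16) + 10 = -48 + 10 = -38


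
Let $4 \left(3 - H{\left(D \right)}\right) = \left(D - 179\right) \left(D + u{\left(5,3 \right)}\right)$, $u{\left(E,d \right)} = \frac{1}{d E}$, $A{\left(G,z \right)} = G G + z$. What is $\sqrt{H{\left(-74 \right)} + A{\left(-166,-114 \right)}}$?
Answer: $\frac{\sqrt{20491845}}{30} \approx 150.89$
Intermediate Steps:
$A{\left(G,z \right)} = z + G^{2}$ ($A{\left(G,z \right)} = G^{2} + z = z + G^{2}$)
$u{\left(E,d \right)} = \frac{1}{E d}$
$H{\left(D \right)} = 3 - \frac{\left(-179 + D\right) \left(\frac{1}{15} + D\right)}{4}$ ($H{\left(D \right)} = 3 - \frac{\left(D - 179\right) \left(D + \frac{1}{5 \cdot 3}\right)}{4} = 3 - \frac{\left(-179 + D\right) \left(D + \frac{1}{5} \cdot \frac{1}{3}\right)}{4} = 3 - \frac{\left(-179 + D\right) \left(D + \frac{1}{15}\right)}{4} = 3 - \frac{\left(-179 + D\right) \left(\frac{1}{15} + D\right)}{4}$)
$\sqrt{H{\left(-74 \right)} + A{\left(-166,-114 \right)}} = \sqrt{\left(\frac{359}{60} - \frac{\left(-74\right)^{2}}{4} + \frac{671}{15} \left(-74\right)\right) - \left(114 - \left(-166\right)^{2}\right)} = \sqrt{\left(\frac{359}{60} - 1369 - \frac{49654}{15}\right) + \left(-114 + 27556\right)} = \sqrt{\left(\frac{359}{60} - 1369 - \frac{49654}{15}\right) + 27442} = \sqrt{- \frac{280397}{60} + 27442} = \sqrt{\frac{1366123}{60}} = \frac{\sqrt{20491845}}{30}$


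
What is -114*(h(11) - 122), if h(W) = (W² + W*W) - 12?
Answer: -12312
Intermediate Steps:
h(W) = -12 + 2*W² (h(W) = (W² + W²) - 12 = 2*W² - 12 = -12 + 2*W²)
-114*(h(11) - 122) = -114*((-12 + 2*11²) - 122) = -114*((-12 + 2*121) - 122) = -114*((-12 + 242) - 122) = -114*(230 - 122) = -114*108 = -12312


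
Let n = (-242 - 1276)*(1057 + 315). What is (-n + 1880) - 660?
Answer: 2083916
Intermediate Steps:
n = -2082696 (n = -1518*1372 = -2082696)
(-n + 1880) - 660 = (-1*(-2082696) + 1880) - 660 = (2082696 + 1880) - 660 = 2084576 - 660 = 2083916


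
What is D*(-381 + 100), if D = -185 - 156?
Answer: 95821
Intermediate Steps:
D = -341
D*(-381 + 100) = -341*(-381 + 100) = -341*(-281) = 95821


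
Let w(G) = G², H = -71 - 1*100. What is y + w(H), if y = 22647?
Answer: 51888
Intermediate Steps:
H = -171 (H = -71 - 100 = -171)
y + w(H) = 22647 + (-171)² = 22647 + 29241 = 51888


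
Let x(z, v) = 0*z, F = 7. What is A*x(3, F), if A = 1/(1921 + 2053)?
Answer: 0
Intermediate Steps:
x(z, v) = 0
A = 1/3974 ≈ 0.00025164
A*x(3, F) = (1/3974)*0 = 0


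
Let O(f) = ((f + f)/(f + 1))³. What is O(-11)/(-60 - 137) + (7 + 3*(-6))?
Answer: -272206/24625 ≈ -11.054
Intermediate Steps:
O(f) = 8*f³/(1 + f)³ (O(f) = ((2*f)/(1 + f))³ = (2*f/(1 + f))³ = 8*f³/(1 + f)³)
O(-11)/(-60 - 137) + (7 + 3*(-6)) = (8*(-11)³/(1 - 11)³)/(-60 - 137) + (7 + 3*(-6)) = (8*(-1331)/(-10)³)/(-197) + (7 - 18) = -8*(-1331)*(-1)/(197*1000) - 11 = -1/197*1331/125 - 11 = -1331/24625 - 11 = -272206/24625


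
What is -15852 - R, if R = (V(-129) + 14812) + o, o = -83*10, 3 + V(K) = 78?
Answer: -29909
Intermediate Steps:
V(K) = 75 (V(K) = -3 + 78 = 75)
o = -830
R = 14057 (R = (75 + 14812) - 830 = 14887 - 830 = 14057)
-15852 - R = -15852 - 1*14057 = -15852 - 14057 = -29909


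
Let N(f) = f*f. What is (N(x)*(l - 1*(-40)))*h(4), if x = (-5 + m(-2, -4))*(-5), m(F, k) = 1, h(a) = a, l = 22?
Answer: 99200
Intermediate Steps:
x = 20 (x = (-5 + 1)*(-5) = -4*(-5) = 20)
N(f) = f²
(N(x)*(l - 1*(-40)))*h(4) = (20²*(22 - 1*(-40)))*4 = (400*(22 + 40))*4 = (400*62)*4 = 24800*4 = 99200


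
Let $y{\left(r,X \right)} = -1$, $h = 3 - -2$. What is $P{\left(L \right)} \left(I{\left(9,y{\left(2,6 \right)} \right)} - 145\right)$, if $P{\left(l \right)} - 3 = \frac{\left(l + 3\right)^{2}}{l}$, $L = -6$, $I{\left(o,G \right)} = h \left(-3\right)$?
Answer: $-240$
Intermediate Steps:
$h = 5$ ($h = 3 + 2 = 5$)
$I{\left(o,G \right)} = -15$ ($I{\left(o,G \right)} = 5 \left(-3\right) = -15$)
$P{\left(l \right)} = 3 + \frac{\left(3 + l\right)^{2}}{l}$ ($P{\left(l \right)} = 3 + \frac{\left(l + 3\right)^{2}}{l} = 3 + \frac{\left(3 + l\right)^{2}}{l}$)
$P{\left(L \right)} \left(I{\left(9,y{\left(2,6 \right)} \right)} - 145\right) = \left(3 + \frac{\left(3 - 6\right)^{2}}{-6}\right) \left(-15 - 145\right) = \left(3 - \frac{\left(-3\right)^{2}}{6}\right) \left(-160\right) = \left(3 - \frac{3}{2}\right) \left(-160\right) = \frac{3}{2} \left(-160\right) = -240$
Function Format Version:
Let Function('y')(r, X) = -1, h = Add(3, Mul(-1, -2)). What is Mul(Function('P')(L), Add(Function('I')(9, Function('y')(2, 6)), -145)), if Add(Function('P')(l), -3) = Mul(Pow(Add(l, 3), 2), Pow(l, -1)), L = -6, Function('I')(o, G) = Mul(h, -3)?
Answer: -240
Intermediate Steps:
h = 5 (h = Add(3, 2) = 5)
Function('I')(o, G) = -15 (Function('I')(o, G) = Mul(5, -3) = -15)
Function('P')(l) = Add(3, Mul(Pow(l, -1), Pow(Add(3, l), 2))) (Function('P')(l) = Add(3, Mul(Pow(Add(l, 3), 2), Pow(l, -1))) = Add(3, Mul(Pow(Add(3, l), 2), Pow(l, -1))) = Add(3, Mul(Pow(l, -1), Pow(Add(3, l), 2))))
Mul(Function('P')(L), Add(Function('I')(9, Function('y')(2, 6)), -145)) = Mul(Add(3, Mul(Pow(-6, -1), Pow(Add(3, -6), 2))), Add(-15, -145)) = Mul(Add(3, Mul(Rational(-1, 6), Pow(-3, 2))), -160) = Mul(Add(3, Mul(Rational(-1, 6), 9)), -160) = Mul(Add(3, Rational(-3, 2)), -160) = Mul(Rational(3, 2), -160) = -240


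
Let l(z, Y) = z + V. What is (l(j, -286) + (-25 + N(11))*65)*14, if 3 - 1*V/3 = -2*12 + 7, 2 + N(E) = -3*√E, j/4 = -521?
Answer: -52906 - 2730*√11 ≈ -61960.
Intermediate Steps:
j = -2084 (j = 4*(-521) = -2084)
N(E) = -2 - 3*√E
V = 60 (V = 9 - 3*(-2*12 + 7) = 9 - 3*(-24 + 7) = 9 - 3*(-17) = 9 + 51 = 60)
l(z, Y) = 60 + z (l(z, Y) = z + 60 = 60 + z)
(l(j, -286) + (-25 + N(11))*65)*14 = ((60 - 2084) + (-25 + (-2 - 3*√11))*65)*14 = (-2024 + (-27 - 3*√11)*65)*14 = (-2024 + (-1755 - 195*√11))*14 = (-3779 - 195*√11)*14 = -52906 - 2730*√11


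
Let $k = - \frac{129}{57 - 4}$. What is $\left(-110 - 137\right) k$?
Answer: $\frac{31863}{53} \approx 601.19$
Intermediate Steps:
$k = - \frac{129}{53}$ ($k = - \frac{129}{57 - 4} = - \frac{129}{53} \approx -2.434$)
$\left(-110 - 137\right) k = \left(-110 - 137\right) \left(- \frac{129}{53}\right) = \left(-247\right) \left(- \frac{129}{53}\right) = \frac{31863}{53}$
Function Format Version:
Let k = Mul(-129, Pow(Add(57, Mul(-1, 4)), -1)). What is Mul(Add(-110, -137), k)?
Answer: Rational(31863, 53) ≈ 601.19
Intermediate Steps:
k = Rational(-129, 53) (k = Mul(-129, Pow(Add(57, -4), -1)) = Mul(-129, Pow(53, -1)) = Mul(-129, Rational(1, 53)) = Rational(-129, 53) ≈ -2.4340)
Mul(Add(-110, -137), k) = Mul(Add(-110, -137), Rational(-129, 53)) = Mul(-247, Rational(-129, 53)) = Rational(31863, 53)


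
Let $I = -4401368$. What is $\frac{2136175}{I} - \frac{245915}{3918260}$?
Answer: $- \frac{472622573361}{862285208984} \approx -0.5481$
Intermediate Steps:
$\frac{2136175}{I} - \frac{245915}{3918260} = \frac{2136175}{-4401368} - \frac{245915}{3918260} = 2136175 \left(- \frac{1}{4401368}\right) - \frac{49183}{783652} = - \frac{2136175}{4401368} - \frac{49183}{783652} = - \frac{472622573361}{862285208984}$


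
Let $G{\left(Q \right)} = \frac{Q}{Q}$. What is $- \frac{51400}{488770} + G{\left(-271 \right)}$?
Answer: $\frac{43737}{48877} \approx 0.89484$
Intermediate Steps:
$G{\left(Q \right)} = 1$
$- \frac{51400}{488770} + G{\left(-271 \right)} = - \frac{51400}{488770} + 1 = \left(-51400\right) \frac{1}{488770} + 1 = - \frac{5140}{48877} + 1 = \frac{43737}{48877}$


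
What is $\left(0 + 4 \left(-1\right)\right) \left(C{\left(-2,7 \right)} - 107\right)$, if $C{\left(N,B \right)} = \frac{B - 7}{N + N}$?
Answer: $428$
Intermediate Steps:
$C{\left(N,B \right)} = \frac{-7 + B}{2 N}$
$\left(0 + 4 \left(-1\right)\right) \left(C{\left(-2,7 \right)} - 107\right) = \left(0 + 4 \left(-1\right)\right) \left(\frac{-7 + 7}{2 \left(-2\right)} - 107\right) = \left(0 - 4\right) \left(\frac{1}{2} \left(- \frac{1}{2}\right) 0 - 107\right) = - 4 \left(0 - 107\right) = \left(-4\right) \left(-107\right) = 428$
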